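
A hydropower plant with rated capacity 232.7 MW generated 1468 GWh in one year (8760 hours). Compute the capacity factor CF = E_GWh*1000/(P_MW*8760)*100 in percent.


CF = 1468 * 1000 / (232.7 * 8760) * 100 = 72.0154 %


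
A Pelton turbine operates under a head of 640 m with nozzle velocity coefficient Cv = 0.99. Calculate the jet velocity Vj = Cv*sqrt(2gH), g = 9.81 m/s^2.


Vj = 0.99 * sqrt(2*9.81*640) = 110.9366 m/s


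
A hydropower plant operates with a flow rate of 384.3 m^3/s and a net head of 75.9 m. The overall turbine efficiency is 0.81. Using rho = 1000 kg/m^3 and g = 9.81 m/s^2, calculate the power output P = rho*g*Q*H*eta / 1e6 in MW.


P = 1000 * 9.81 * 384.3 * 75.9 * 0.81 / 1e6 = 231.7748 MW


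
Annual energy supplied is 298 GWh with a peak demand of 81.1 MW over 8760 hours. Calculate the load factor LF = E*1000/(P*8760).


LF = 298 * 1000 / (81.1 * 8760) = 0.4195


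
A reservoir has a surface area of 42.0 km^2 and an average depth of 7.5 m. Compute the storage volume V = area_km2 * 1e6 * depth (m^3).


V = 42.0 * 1e6 * 7.5 = 3.1500e+08 m^3


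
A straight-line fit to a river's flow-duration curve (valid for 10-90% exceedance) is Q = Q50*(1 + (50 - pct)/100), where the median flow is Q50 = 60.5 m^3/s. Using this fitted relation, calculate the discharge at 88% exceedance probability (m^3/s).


Q = 60.5 * (1 + (50 - 88)/100) = 37.5100 m^3/s


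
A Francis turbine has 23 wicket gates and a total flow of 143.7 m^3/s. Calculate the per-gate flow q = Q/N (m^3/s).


q = 143.7 / 23 = 6.2478 m^3/s


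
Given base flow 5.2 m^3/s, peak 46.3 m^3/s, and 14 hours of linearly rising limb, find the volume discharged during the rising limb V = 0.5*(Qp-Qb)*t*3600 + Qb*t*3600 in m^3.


V = 0.5*(46.3 - 5.2)*14*3600 + 5.2*14*3600 = 1.2978e+06 m^3


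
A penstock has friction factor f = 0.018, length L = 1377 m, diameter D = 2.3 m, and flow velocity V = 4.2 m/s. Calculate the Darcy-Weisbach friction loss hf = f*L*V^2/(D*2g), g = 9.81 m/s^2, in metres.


hf = 0.018 * 1377 * 4.2^2 / (2.3 * 2 * 9.81) = 9.6890 m


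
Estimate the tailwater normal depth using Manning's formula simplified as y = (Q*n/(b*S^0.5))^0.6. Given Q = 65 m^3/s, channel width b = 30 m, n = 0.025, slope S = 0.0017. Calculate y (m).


y = (65 * 0.025 / (30 * 0.0017^0.5))^0.6 = 1.1779 m


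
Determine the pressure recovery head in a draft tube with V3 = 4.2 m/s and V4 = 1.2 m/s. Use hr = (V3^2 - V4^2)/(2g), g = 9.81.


hr = (4.2^2 - 1.2^2) / (2*9.81) = 0.8257 m


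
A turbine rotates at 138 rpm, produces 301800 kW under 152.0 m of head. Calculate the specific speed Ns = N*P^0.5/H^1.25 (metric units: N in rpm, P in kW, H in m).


Ns = 138 * 301800^0.5 / 152.0^1.25 = 142.0477


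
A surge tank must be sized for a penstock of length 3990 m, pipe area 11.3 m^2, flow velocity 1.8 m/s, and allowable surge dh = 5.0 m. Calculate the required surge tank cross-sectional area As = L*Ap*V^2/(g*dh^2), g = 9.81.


As = 3990 * 11.3 * 1.8^2 / (9.81 * 5.0^2) = 595.6448 m^2


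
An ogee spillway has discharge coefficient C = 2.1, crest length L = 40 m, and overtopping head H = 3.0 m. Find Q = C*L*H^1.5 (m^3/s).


Q = 2.1 * 40 * 3.0^1.5 = 436.4768 m^3/s


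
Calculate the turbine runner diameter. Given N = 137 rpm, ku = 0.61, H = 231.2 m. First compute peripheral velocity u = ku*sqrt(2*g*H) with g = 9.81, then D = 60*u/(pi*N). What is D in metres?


u = 0.61 * sqrt(2*9.81*231.2) = 41.0841 m/s
D = 60 * 41.0841 / (pi * 137) = 5.7274 m


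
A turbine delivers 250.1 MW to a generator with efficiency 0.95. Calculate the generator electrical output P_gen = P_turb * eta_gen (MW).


P_gen = 250.1 * 0.95 = 237.5950 MW


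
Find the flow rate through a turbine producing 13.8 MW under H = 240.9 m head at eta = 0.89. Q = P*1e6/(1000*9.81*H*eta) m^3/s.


Q = 13.8 * 1e6 / (1000 * 9.81 * 240.9 * 0.89) = 6.5612 m^3/s


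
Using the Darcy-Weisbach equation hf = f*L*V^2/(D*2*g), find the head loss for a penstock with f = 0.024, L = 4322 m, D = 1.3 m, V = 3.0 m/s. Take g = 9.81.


hf = 0.024 * 4322 * 3.0^2 / (1.3 * 2 * 9.81) = 36.6013 m


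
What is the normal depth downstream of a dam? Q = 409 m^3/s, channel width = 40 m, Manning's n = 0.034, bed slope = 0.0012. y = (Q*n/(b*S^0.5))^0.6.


y = (409 * 0.034 / (40 * 0.0012^0.5))^0.6 = 3.9896 m


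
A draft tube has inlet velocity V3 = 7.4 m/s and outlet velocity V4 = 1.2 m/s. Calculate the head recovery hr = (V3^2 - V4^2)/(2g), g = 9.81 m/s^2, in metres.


hr = (7.4^2 - 1.2^2) / (2*9.81) = 2.7176 m


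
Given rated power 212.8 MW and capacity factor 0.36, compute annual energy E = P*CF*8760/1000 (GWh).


E = 212.8 * 0.36 * 8760 / 1000 = 671.0861 GWh


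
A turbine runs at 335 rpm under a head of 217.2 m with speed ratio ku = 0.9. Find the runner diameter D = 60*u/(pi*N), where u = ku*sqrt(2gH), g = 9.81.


u = 0.9 * sqrt(2*9.81*217.2) = 58.7519 m/s
D = 60 * 58.7519 / (pi * 335) = 3.3495 m


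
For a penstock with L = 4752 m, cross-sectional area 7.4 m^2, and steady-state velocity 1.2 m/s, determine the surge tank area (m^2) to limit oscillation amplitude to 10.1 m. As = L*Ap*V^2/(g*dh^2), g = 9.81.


As = 4752 * 7.4 * 1.2^2 / (9.81 * 10.1^2) = 50.6010 m^2


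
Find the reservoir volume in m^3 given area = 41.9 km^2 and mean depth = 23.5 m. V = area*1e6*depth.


V = 41.9 * 1e6 * 23.5 = 9.8465e+08 m^3


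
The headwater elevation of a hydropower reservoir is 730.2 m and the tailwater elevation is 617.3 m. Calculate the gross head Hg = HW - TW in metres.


Hg = 730.2 - 617.3 = 112.9000 m


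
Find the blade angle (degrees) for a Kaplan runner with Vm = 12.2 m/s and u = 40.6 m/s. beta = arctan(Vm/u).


beta = arctan(12.2 / 40.6) = 16.7251 degrees


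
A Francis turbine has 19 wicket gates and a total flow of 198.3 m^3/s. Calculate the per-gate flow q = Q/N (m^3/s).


q = 198.3 / 19 = 10.4368 m^3/s


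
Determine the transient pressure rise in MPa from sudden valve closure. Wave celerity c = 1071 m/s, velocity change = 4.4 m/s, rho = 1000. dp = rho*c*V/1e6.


dp = 1000 * 1071 * 4.4 / 1e6 = 4.7124 MPa


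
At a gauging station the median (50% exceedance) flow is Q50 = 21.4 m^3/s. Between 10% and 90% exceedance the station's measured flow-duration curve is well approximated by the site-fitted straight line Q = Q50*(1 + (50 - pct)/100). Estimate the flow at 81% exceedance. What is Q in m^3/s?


Q = 21.4 * (1 + (50 - 81)/100) = 14.7660 m^3/s


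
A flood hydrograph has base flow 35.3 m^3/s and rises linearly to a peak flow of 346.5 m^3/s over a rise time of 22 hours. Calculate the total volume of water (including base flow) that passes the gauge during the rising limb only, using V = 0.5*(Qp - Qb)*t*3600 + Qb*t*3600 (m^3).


V = 0.5*(346.5 - 35.3)*22*3600 + 35.3*22*3600 = 1.5119e+07 m^3


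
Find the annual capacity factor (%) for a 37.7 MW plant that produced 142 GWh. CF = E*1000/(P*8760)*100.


CF = 142 * 1000 / (37.7 * 8760) * 100 = 42.9975 %


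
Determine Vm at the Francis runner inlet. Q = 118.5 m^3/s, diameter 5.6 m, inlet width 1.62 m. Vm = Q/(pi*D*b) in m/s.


Vm = 118.5 / (pi * 5.6 * 1.62) = 4.1578 m/s


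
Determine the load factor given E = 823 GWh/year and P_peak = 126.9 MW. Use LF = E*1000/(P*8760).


LF = 823 * 1000 / (126.9 * 8760) = 0.7403


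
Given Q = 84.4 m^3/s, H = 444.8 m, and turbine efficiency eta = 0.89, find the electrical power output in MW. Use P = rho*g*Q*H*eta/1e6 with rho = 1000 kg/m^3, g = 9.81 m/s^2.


P = 1000 * 9.81 * 84.4 * 444.8 * 0.89 / 1e6 = 327.7678 MW


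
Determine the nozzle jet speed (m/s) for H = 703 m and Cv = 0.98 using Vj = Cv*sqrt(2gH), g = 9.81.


Vj = 0.98 * sqrt(2*9.81*703) = 115.0941 m/s


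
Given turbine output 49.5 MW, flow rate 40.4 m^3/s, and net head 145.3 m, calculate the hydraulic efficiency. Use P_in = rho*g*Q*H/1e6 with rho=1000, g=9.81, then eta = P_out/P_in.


P_in = 1000 * 9.81 * 40.4 * 145.3 / 1e6 = 57.5859 MW
eta = 49.5 / 57.5859 = 0.8596


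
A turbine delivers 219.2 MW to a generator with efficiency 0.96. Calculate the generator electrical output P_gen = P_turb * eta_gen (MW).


P_gen = 219.2 * 0.96 = 210.4320 MW


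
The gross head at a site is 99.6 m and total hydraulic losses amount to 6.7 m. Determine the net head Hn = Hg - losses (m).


Hn = 99.6 - 6.7 = 92.9000 m


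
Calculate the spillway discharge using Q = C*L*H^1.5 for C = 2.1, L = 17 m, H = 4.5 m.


Q = 2.1 * 17 * 4.5^1.5 = 340.7901 m^3/s


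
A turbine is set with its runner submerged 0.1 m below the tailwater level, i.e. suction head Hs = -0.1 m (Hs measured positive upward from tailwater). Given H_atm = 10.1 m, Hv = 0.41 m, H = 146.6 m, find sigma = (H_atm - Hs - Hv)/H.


sigma = (10.1 - (-0.1) - 0.41) / 146.6 = 0.0668


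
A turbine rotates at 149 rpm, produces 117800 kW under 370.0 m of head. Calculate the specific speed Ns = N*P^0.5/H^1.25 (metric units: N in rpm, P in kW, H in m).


Ns = 149 * 117800^0.5 / 370.0^1.25 = 31.5142


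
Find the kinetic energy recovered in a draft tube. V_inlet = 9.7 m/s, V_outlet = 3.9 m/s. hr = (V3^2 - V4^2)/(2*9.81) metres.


hr = (9.7^2 - 3.9^2) / (2*9.81) = 4.0204 m


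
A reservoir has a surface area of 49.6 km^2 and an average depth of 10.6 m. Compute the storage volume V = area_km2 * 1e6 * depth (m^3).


V = 49.6 * 1e6 * 10.6 = 5.2576e+08 m^3


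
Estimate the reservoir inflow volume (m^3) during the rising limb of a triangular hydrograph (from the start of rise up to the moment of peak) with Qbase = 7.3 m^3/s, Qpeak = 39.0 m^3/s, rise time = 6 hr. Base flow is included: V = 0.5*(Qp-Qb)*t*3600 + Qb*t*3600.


V = 0.5*(39.0 - 7.3)*6*3600 + 7.3*6*3600 = 500040.0000 m^3


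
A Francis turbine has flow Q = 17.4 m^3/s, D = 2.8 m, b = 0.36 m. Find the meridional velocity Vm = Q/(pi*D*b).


Vm = 17.4 / (pi * 2.8 * 0.36) = 5.4946 m/s


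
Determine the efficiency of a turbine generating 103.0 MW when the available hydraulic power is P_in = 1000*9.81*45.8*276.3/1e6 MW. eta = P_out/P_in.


P_in = 1000 * 9.81 * 45.8 * 276.3 / 1e6 = 124.1410 MW
eta = 103.0 / 124.1410 = 0.8297


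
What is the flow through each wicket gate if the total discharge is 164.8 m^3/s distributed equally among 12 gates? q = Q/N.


q = 164.8 / 12 = 13.7333 m^3/s


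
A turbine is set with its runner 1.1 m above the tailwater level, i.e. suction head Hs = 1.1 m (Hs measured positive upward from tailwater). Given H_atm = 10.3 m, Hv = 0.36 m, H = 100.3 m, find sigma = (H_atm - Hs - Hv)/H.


sigma = (10.3 - 1.1 - 0.36) / 100.3 = 0.0881


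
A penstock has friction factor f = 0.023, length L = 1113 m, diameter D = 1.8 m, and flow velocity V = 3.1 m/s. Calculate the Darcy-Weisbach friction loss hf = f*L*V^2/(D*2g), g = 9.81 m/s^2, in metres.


hf = 0.023 * 1113 * 3.1^2 / (1.8 * 2 * 9.81) = 6.9659 m


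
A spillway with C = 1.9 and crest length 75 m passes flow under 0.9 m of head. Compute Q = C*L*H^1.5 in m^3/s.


Q = 1.9 * 75 * 0.9^1.5 = 121.6686 m^3/s


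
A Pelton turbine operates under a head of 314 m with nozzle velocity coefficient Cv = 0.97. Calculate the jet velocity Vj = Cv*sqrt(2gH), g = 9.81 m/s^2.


Vj = 0.97 * sqrt(2*9.81*314) = 76.1353 m/s


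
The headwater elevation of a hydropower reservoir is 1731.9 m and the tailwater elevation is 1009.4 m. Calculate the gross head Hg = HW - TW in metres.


Hg = 1731.9 - 1009.4 = 722.5000 m


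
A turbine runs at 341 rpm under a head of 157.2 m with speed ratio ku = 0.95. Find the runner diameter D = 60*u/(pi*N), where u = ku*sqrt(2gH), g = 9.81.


u = 0.95 * sqrt(2*9.81*157.2) = 52.7593 m/s
D = 60 * 52.7593 / (pi * 341) = 2.9549 m


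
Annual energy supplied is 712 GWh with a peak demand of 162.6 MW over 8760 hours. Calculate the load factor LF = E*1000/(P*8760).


LF = 712 * 1000 / (162.6 * 8760) = 0.4999


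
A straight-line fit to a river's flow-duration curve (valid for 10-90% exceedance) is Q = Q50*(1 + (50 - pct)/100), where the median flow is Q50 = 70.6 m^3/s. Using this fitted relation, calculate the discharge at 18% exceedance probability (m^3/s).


Q = 70.6 * (1 + (50 - 18)/100) = 93.1920 m^3/s


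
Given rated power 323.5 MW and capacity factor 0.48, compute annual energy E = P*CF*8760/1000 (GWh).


E = 323.5 * 0.48 * 8760 / 1000 = 1360.2528 GWh


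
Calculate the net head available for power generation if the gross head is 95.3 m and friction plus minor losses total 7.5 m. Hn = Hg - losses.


Hn = 95.3 - 7.5 = 87.8000 m


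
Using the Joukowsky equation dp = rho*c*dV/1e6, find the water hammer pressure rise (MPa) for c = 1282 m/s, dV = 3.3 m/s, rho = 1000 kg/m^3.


dp = 1000 * 1282 * 3.3 / 1e6 = 4.2306 MPa


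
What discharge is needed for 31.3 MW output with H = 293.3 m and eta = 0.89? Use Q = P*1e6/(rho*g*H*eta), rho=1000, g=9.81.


Q = 31.3 * 1e6 / (1000 * 9.81 * 293.3 * 0.89) = 12.2229 m^3/s


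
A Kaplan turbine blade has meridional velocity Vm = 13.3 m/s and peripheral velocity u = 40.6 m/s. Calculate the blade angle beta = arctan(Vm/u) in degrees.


beta = arctan(13.3 / 40.6) = 18.1381 degrees


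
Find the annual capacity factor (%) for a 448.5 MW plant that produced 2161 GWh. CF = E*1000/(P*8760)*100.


CF = 2161 * 1000 / (448.5 * 8760) * 100 = 55.0032 %


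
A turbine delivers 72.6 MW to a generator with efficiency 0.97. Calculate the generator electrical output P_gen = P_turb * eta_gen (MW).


P_gen = 72.6 * 0.97 = 70.4220 MW


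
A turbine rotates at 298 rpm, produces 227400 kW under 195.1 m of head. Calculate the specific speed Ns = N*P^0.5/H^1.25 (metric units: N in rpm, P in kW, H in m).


Ns = 298 * 227400^0.5 / 195.1^1.25 = 194.8902


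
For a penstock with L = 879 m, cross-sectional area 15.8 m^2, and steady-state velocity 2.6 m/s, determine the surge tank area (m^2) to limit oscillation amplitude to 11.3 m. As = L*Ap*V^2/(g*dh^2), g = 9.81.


As = 879 * 15.8 * 2.6^2 / (9.81 * 11.3^2) = 74.9492 m^2


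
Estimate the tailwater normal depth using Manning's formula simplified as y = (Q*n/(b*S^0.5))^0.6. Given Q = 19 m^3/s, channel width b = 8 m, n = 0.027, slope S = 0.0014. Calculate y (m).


y = (19 * 0.027 / (8 * 0.0014^0.5))^0.6 = 1.3816 m


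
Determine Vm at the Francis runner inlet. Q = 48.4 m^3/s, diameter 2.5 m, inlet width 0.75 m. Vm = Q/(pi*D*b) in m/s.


Vm = 48.4 / (pi * 2.5 * 0.75) = 8.2166 m/s


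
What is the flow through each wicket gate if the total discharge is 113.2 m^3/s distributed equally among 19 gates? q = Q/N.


q = 113.2 / 19 = 5.9579 m^3/s


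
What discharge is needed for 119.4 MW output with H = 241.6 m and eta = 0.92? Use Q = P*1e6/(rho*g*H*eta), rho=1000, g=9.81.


Q = 119.4 * 1e6 / (1000 * 9.81 * 241.6 * 0.92) = 54.7584 m^3/s


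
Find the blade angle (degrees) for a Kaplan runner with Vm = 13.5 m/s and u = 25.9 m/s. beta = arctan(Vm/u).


beta = arctan(13.5 / 25.9) = 27.5301 degrees


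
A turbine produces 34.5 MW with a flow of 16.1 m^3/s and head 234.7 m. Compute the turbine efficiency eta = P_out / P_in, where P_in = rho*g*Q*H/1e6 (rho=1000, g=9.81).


P_in = 1000 * 9.81 * 16.1 * 234.7 / 1e6 = 37.0688 MW
eta = 34.5 / 37.0688 = 0.9307


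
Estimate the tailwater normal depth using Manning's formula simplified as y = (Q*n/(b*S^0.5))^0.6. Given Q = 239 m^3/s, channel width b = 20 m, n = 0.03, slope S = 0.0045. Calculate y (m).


y = (239 * 0.03 / (20 * 0.0045^0.5))^0.6 = 2.7336 m


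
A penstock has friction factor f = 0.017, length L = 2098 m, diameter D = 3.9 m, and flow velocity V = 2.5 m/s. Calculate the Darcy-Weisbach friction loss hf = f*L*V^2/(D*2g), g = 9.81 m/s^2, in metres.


hf = 0.017 * 2098 * 2.5^2 / (3.9 * 2 * 9.81) = 2.9132 m


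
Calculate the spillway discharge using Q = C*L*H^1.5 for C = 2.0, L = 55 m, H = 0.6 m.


Q = 2.0 * 55 * 0.6^1.5 = 51.1234 m^3/s


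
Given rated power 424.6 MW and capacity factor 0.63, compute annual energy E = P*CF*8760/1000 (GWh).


E = 424.6 * 0.63 * 8760 / 1000 = 2343.2825 GWh


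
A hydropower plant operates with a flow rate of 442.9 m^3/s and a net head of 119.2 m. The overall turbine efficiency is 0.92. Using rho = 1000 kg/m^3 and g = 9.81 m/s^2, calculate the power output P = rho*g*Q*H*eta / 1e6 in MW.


P = 1000 * 9.81 * 442.9 * 119.2 * 0.92 / 1e6 = 476.4735 MW


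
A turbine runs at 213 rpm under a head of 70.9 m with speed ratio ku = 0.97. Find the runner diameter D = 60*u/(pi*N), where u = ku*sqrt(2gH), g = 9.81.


u = 0.97 * sqrt(2*9.81*70.9) = 36.1780 m/s
D = 60 * 36.1780 / (pi * 213) = 3.2439 m


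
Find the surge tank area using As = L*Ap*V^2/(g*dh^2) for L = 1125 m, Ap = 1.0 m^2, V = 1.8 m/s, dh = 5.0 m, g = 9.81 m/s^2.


As = 1125 * 1.0 * 1.8^2 / (9.81 * 5.0^2) = 14.8624 m^2


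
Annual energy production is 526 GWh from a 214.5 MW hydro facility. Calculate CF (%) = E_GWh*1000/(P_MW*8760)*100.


CF = 526 * 1000 / (214.5 * 8760) * 100 = 27.9933 %


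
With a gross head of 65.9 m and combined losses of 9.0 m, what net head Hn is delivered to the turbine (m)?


Hn = 65.9 - 9.0 = 56.9000 m


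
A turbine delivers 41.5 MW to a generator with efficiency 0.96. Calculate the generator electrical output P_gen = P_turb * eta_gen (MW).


P_gen = 41.5 * 0.96 = 39.8400 MW


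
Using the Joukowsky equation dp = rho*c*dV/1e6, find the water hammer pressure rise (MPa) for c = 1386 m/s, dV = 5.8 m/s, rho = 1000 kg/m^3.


dp = 1000 * 1386 * 5.8 / 1e6 = 8.0388 MPa


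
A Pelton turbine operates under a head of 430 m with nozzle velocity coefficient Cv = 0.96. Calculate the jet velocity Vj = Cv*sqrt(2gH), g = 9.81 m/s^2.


Vj = 0.96 * sqrt(2*9.81*430) = 88.1769 m/s


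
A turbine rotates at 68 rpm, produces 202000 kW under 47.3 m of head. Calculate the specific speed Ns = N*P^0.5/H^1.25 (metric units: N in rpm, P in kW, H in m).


Ns = 68 * 202000^0.5 / 47.3^1.25 = 246.3815


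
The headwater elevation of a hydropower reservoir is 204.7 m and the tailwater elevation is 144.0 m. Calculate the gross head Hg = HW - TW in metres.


Hg = 204.7 - 144.0 = 60.7000 m


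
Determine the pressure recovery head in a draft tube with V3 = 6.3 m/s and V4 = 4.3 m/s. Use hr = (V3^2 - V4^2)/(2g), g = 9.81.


hr = (6.3^2 - 4.3^2) / (2*9.81) = 1.0805 m


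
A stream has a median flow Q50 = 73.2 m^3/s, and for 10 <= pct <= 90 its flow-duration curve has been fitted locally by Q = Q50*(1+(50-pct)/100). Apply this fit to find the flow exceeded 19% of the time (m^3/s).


Q = 73.2 * (1 + (50 - 19)/100) = 95.8920 m^3/s


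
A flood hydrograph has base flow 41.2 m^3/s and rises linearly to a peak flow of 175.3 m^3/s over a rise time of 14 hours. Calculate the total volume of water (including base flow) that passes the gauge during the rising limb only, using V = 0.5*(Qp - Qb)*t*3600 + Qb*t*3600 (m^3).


V = 0.5*(175.3 - 41.2)*14*3600 + 41.2*14*3600 = 5.4558e+06 m^3


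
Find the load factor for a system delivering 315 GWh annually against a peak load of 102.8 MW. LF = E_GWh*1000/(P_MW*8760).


LF = 315 * 1000 / (102.8 * 8760) = 0.3498


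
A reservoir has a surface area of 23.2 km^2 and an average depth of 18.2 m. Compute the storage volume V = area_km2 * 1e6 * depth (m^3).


V = 23.2 * 1e6 * 18.2 = 4.2224e+08 m^3


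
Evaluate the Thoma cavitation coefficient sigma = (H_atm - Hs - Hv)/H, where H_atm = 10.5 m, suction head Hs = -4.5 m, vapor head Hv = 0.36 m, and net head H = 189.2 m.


sigma = (10.5 - (-4.5) - 0.36) / 189.2 = 0.0774


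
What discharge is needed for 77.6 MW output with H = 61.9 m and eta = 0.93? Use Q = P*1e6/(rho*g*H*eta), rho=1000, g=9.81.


Q = 77.6 * 1e6 / (1000 * 9.81 * 61.9 * 0.93) = 137.4102 m^3/s


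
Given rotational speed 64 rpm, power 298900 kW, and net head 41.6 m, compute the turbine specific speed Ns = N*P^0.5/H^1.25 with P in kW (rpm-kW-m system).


Ns = 64 * 298900^0.5 / 41.6^1.25 = 331.1893


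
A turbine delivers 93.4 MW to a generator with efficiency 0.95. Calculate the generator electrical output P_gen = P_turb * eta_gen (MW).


P_gen = 93.4 * 0.95 = 88.7300 MW


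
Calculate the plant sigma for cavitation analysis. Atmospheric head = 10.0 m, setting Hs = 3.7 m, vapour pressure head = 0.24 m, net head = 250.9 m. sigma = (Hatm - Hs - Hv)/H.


sigma = (10.0 - 3.7 - 0.24) / 250.9 = 0.0242


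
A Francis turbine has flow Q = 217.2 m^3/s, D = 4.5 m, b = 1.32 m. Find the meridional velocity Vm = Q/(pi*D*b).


Vm = 217.2 / (pi * 4.5 * 1.32) = 11.6392 m/s


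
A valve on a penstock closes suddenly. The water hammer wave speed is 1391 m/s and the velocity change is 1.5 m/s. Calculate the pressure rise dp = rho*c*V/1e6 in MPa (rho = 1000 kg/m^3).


dp = 1000 * 1391 * 1.5 / 1e6 = 2.0865 MPa


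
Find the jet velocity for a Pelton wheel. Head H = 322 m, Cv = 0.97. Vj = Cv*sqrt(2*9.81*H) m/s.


Vj = 0.97 * sqrt(2*9.81*322) = 77.0991 m/s


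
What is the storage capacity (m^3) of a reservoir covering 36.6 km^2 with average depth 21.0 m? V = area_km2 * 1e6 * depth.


V = 36.6 * 1e6 * 21.0 = 7.6860e+08 m^3


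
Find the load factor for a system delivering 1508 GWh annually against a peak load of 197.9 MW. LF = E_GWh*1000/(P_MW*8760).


LF = 1508 * 1000 / (197.9 * 8760) = 0.8699


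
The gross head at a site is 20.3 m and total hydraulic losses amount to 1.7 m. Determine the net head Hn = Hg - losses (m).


Hn = 20.3 - 1.7 = 18.6000 m


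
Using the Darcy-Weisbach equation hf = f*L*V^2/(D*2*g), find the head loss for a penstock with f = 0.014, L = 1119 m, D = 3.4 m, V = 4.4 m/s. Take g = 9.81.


hf = 0.014 * 1119 * 4.4^2 / (3.4 * 2 * 9.81) = 4.5466 m


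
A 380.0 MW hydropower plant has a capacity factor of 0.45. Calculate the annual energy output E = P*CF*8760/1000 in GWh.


E = 380.0 * 0.45 * 8760 / 1000 = 1497.9600 GWh


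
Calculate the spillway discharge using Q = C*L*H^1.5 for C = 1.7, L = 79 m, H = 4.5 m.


Q = 1.7 * 79 * 4.5^1.5 = 1282.0199 m^3/s


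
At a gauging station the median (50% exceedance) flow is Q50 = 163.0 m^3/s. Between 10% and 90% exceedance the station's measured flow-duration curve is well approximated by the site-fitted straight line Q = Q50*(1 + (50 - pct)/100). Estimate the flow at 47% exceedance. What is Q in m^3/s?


Q = 163.0 * (1 + (50 - 47)/100) = 167.8900 m^3/s


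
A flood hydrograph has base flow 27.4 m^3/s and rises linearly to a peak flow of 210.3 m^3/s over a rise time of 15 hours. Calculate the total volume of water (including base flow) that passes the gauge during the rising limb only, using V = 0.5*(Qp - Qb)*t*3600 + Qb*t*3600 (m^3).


V = 0.5*(210.3 - 27.4)*15*3600 + 27.4*15*3600 = 6.4179e+06 m^3


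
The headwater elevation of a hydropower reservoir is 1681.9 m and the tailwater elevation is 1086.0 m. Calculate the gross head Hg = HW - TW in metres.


Hg = 1681.9 - 1086.0 = 595.9000 m


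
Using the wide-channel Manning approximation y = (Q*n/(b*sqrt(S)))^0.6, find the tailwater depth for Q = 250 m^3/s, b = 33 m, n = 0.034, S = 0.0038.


y = (250 * 0.034 / (33 * 0.0038^0.5))^0.6 = 2.3583 m


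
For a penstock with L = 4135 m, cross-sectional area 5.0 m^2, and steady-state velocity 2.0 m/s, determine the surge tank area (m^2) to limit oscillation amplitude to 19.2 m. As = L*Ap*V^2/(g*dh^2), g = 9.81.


As = 4135 * 5.0 * 2.0^2 / (9.81 * 19.2^2) = 22.8683 m^2


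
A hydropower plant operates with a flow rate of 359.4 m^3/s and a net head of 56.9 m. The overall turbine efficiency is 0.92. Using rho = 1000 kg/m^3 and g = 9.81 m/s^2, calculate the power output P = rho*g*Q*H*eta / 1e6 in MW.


P = 1000 * 9.81 * 359.4 * 56.9 * 0.92 / 1e6 = 184.5641 MW


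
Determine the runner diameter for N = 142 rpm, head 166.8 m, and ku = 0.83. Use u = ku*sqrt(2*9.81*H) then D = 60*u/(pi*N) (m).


u = 0.83 * sqrt(2*9.81*166.8) = 47.4816 m/s
D = 60 * 47.4816 / (pi * 142) = 6.3861 m


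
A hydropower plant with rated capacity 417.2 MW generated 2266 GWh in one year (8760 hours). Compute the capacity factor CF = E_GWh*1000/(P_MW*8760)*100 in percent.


CF = 2266 * 1000 / (417.2 * 8760) * 100 = 62.0028 %


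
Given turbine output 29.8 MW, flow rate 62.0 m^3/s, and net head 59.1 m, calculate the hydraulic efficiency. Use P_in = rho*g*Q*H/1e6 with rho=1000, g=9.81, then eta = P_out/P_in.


P_in = 1000 * 9.81 * 62.0 * 59.1 / 1e6 = 35.9458 MW
eta = 29.8 / 35.9458 = 0.8290


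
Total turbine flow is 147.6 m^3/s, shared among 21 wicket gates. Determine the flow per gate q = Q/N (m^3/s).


q = 147.6 / 21 = 7.0286 m^3/s


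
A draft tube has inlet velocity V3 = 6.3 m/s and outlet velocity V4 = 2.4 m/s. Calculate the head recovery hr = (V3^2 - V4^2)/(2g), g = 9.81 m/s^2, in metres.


hr = (6.3^2 - 2.4^2) / (2*9.81) = 1.7294 m


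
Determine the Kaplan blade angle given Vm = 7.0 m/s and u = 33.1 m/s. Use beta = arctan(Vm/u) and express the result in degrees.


beta = arctan(7.0 / 33.1) = 11.9410 degrees


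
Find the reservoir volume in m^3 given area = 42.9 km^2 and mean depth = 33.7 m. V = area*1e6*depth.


V = 42.9 * 1e6 * 33.7 = 1.4457e+09 m^3


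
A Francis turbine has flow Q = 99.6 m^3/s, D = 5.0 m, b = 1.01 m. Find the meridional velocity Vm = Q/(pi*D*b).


Vm = 99.6 / (pi * 5.0 * 1.01) = 6.2780 m/s


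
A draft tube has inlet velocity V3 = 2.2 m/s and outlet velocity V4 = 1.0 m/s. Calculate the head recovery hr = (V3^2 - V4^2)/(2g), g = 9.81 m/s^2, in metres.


hr = (2.2^2 - 1.0^2) / (2*9.81) = 0.1957 m


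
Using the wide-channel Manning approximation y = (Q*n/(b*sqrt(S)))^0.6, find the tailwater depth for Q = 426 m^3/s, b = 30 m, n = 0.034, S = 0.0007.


y = (426 * 0.034 / (30 * 0.0007^0.5))^0.6 = 5.7112 m


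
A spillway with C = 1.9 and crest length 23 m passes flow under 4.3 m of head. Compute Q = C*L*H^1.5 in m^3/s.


Q = 1.9 * 23 * 4.3^1.5 = 389.6585 m^3/s


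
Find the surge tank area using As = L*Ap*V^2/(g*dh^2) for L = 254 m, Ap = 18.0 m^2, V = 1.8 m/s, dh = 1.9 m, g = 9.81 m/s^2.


As = 254 * 18.0 * 1.8^2 / (9.81 * 1.9^2) = 418.2876 m^2


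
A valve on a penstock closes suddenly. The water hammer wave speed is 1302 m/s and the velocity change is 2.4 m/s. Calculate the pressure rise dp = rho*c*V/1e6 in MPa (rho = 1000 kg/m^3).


dp = 1000 * 1302 * 2.4 / 1e6 = 3.1248 MPa


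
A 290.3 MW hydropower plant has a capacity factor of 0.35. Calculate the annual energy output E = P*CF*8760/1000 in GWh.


E = 290.3 * 0.35 * 8760 / 1000 = 890.0598 GWh


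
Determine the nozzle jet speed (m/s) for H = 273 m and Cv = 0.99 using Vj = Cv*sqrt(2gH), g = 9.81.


Vj = 0.99 * sqrt(2*9.81*273) = 72.4546 m/s


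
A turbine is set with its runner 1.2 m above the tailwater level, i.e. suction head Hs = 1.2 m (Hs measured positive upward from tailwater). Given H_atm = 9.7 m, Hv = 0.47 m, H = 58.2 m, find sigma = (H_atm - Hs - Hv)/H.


sigma = (9.7 - 1.2 - 0.47) / 58.2 = 0.1380


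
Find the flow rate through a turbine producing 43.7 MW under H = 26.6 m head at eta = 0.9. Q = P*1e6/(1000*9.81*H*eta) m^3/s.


Q = 43.7 * 1e6 / (1000 * 9.81 * 26.6 * 0.9) = 186.0751 m^3/s


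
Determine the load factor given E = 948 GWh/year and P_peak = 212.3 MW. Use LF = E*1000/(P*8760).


LF = 948 * 1000 / (212.3 * 8760) = 0.5097


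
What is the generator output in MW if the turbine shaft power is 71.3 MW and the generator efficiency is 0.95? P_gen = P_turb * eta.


P_gen = 71.3 * 0.95 = 67.7350 MW


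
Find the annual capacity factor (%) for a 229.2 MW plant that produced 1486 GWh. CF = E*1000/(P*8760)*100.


CF = 1486 * 1000 / (229.2 * 8760) * 100 = 74.0117 %


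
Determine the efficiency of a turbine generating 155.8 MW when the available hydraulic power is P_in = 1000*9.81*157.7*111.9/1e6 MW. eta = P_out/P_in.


P_in = 1000 * 9.81 * 157.7 * 111.9 / 1e6 = 173.1134 MW
eta = 155.8 / 173.1134 = 0.9000


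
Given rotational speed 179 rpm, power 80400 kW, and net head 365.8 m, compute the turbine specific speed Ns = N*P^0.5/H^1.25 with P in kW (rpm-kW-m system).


Ns = 179 * 80400^0.5 / 365.8^1.25 = 31.7268


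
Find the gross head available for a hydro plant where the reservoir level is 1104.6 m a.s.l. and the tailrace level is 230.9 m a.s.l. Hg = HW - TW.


Hg = 1104.6 - 230.9 = 873.7000 m


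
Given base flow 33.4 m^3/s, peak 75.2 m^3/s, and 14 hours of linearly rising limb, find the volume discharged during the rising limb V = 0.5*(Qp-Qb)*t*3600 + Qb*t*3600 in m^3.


V = 0.5*(75.2 - 33.4)*14*3600 + 33.4*14*3600 = 2.7367e+06 m^3


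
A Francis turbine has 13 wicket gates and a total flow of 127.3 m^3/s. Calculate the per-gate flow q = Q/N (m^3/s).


q = 127.3 / 13 = 9.7923 m^3/s


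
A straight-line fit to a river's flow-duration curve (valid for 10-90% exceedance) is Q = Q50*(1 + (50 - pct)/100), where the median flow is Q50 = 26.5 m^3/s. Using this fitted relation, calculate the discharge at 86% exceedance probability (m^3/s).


Q = 26.5 * (1 + (50 - 86)/100) = 16.9600 m^3/s


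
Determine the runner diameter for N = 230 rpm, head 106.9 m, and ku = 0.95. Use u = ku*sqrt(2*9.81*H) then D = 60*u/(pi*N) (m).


u = 0.95 * sqrt(2*9.81*106.9) = 43.5073 m/s
D = 60 * 43.5073 / (pi * 230) = 3.6127 m


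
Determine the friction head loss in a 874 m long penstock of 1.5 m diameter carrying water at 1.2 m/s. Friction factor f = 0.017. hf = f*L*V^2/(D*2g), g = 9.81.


hf = 0.017 * 874 * 1.2^2 / (1.5 * 2 * 9.81) = 0.7270 m


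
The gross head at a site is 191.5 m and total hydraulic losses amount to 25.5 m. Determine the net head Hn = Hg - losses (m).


Hn = 191.5 - 25.5 = 166.0000 m


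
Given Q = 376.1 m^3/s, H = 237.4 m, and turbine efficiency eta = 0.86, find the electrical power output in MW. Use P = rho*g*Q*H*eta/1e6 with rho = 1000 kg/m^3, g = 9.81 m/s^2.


P = 1000 * 9.81 * 376.1 * 237.4 * 0.86 / 1e6 = 753.2714 MW


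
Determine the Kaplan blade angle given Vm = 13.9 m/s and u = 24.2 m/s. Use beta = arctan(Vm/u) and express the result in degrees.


beta = arctan(13.9 / 24.2) = 29.8722 degrees


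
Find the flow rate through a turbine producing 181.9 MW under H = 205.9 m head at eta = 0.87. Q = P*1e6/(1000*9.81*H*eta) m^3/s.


Q = 181.9 * 1e6 / (1000 * 9.81 * 205.9 * 0.87) = 103.5114 m^3/s


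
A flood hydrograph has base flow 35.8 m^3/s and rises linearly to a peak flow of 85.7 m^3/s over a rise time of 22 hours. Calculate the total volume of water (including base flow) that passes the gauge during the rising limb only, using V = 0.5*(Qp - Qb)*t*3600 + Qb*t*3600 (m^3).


V = 0.5*(85.7 - 35.8)*22*3600 + 35.8*22*3600 = 4.8114e+06 m^3


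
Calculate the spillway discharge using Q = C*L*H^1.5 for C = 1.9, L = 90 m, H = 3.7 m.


Q = 1.9 * 90 * 3.7^1.5 = 1217.0227 m^3/s


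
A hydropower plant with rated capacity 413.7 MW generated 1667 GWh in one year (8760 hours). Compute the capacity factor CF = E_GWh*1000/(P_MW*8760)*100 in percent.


CF = 1667 * 1000 / (413.7 * 8760) * 100 = 45.9987 %


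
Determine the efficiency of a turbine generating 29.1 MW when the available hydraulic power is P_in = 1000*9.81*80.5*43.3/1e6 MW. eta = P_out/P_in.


P_in = 1000 * 9.81 * 80.5 * 43.3 / 1e6 = 34.1942 MW
eta = 29.1 / 34.1942 = 0.8510


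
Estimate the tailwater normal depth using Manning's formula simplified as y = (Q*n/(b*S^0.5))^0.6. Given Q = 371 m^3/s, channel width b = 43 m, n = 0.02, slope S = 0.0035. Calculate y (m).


y = (371 * 0.02 / (43 * 0.0035^0.5))^0.6 = 1.9008 m


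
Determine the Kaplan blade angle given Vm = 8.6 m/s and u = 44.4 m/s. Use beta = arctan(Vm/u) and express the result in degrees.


beta = arctan(8.6 / 44.4) = 10.9621 degrees


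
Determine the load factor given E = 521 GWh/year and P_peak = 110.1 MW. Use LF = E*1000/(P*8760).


LF = 521 * 1000 / (110.1 * 8760) = 0.5402


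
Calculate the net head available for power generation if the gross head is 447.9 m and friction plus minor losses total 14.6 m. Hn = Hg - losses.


Hn = 447.9 - 14.6 = 433.3000 m


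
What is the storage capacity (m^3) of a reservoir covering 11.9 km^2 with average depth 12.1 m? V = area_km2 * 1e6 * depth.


V = 11.9 * 1e6 * 12.1 = 1.4399e+08 m^3


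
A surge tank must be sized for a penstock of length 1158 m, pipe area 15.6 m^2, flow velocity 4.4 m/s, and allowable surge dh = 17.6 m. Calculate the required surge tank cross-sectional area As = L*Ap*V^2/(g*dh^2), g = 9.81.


As = 1158 * 15.6 * 4.4^2 / (9.81 * 17.6^2) = 115.0917 m^2


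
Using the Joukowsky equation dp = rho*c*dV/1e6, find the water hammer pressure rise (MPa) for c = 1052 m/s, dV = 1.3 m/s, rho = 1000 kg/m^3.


dp = 1000 * 1052 * 1.3 / 1e6 = 1.3676 MPa


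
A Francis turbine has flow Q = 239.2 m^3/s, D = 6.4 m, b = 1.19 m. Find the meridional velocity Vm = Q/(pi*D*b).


Vm = 239.2 / (pi * 6.4 * 1.19) = 9.9973 m/s


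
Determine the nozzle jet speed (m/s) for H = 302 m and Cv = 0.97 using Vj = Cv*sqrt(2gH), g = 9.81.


Vj = 0.97 * sqrt(2*9.81*302) = 74.6663 m/s


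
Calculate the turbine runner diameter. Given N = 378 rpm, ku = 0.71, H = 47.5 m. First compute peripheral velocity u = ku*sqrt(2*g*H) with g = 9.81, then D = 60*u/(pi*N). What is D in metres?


u = 0.71 * sqrt(2*9.81*47.5) = 21.6748 m/s
D = 60 * 21.6748 / (pi * 378) = 1.0951 m


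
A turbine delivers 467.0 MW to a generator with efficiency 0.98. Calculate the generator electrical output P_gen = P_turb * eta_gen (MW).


P_gen = 467.0 * 0.98 = 457.6600 MW


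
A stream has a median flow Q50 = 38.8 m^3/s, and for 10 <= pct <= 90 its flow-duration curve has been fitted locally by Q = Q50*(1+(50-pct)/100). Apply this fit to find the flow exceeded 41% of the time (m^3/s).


Q = 38.8 * (1 + (50 - 41)/100) = 42.2920 m^3/s


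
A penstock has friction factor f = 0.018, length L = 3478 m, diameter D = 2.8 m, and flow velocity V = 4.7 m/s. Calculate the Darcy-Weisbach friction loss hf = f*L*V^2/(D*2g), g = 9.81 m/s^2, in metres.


hf = 0.018 * 3478 * 4.7^2 / (2.8 * 2 * 9.81) = 25.1733 m


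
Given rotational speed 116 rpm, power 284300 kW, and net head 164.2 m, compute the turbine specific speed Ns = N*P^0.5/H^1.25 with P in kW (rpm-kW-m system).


Ns = 116 * 284300^0.5 / 164.2^1.25 = 105.2277


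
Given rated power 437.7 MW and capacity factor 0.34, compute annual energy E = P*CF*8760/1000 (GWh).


E = 437.7 * 0.34 * 8760 / 1000 = 1303.6457 GWh


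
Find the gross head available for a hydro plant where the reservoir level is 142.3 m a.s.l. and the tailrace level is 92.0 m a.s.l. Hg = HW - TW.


Hg = 142.3 - 92.0 = 50.3000 m


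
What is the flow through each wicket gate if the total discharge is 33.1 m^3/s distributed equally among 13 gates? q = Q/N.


q = 33.1 / 13 = 2.5462 m^3/s


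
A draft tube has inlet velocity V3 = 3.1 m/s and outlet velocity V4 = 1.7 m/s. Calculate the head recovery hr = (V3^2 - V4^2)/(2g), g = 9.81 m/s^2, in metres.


hr = (3.1^2 - 1.7^2) / (2*9.81) = 0.3425 m


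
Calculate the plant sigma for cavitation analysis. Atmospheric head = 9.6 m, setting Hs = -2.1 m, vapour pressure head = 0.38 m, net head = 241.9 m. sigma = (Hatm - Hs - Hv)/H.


sigma = (9.6 - (-2.1) - 0.38) / 241.9 = 0.0468


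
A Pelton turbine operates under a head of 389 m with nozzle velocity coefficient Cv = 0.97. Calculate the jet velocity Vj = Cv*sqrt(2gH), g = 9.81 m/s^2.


Vj = 0.97 * sqrt(2*9.81*389) = 84.7415 m/s


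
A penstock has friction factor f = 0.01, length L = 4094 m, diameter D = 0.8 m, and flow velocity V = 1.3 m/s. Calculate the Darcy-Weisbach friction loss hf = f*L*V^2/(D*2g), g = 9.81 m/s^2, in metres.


hf = 0.01 * 4094 * 1.3^2 / (0.8 * 2 * 9.81) = 4.4080 m


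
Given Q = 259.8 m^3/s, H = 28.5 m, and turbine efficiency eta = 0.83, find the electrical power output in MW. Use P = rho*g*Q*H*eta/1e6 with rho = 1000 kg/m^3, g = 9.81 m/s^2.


P = 1000 * 9.81 * 259.8 * 28.5 * 0.83 / 1e6 = 60.2880 MW


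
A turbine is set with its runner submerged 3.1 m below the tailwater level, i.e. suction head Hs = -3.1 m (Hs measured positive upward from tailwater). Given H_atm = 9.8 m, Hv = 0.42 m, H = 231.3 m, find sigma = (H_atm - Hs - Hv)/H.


sigma = (9.8 - (-3.1) - 0.42) / 231.3 = 0.0540


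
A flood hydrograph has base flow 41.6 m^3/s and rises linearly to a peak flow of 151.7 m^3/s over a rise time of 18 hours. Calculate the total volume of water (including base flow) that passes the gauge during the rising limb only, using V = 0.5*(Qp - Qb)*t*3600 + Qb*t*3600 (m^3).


V = 0.5*(151.7 - 41.6)*18*3600 + 41.6*18*3600 = 6.2629e+06 m^3


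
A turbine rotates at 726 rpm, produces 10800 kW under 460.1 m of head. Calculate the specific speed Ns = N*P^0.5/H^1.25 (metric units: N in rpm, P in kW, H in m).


Ns = 726 * 10800^0.5 / 460.1^1.25 = 35.4065


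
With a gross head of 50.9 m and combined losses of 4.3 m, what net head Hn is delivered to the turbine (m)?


Hn = 50.9 - 4.3 = 46.6000 m


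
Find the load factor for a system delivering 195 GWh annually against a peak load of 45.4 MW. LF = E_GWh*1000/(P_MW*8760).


LF = 195 * 1000 / (45.4 * 8760) = 0.4903


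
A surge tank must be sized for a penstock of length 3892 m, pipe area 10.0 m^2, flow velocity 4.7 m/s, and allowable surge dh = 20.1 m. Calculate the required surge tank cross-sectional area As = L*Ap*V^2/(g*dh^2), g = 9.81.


As = 3892 * 10.0 * 4.7^2 / (9.81 * 20.1^2) = 216.9239 m^2


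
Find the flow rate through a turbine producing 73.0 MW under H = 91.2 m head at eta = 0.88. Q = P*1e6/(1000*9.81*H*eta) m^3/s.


Q = 73.0 * 1e6 / (1000 * 9.81 * 91.2 * 0.88) = 92.7206 m^3/s


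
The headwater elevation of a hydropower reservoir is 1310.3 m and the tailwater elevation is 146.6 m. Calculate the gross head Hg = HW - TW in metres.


Hg = 1310.3 - 146.6 = 1163.7000 m


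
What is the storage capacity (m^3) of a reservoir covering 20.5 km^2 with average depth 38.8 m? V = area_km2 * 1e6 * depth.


V = 20.5 * 1e6 * 38.8 = 7.9540e+08 m^3


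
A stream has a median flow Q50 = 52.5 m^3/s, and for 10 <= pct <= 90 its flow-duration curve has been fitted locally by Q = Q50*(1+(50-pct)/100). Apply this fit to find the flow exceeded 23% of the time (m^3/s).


Q = 52.5 * (1 + (50 - 23)/100) = 66.6750 m^3/s


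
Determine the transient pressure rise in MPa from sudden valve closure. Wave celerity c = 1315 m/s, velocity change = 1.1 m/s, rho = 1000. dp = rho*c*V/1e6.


dp = 1000 * 1315 * 1.1 / 1e6 = 1.4465 MPa


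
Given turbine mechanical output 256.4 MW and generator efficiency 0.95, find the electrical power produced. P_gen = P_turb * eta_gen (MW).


P_gen = 256.4 * 0.95 = 243.5800 MW


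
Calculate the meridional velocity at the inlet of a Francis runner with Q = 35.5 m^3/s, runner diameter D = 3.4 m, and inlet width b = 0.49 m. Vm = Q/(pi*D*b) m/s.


Vm = 35.5 / (pi * 3.4 * 0.49) = 6.7827 m/s


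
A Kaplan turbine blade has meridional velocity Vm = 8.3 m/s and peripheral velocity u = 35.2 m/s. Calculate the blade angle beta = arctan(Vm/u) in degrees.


beta = arctan(8.3 / 35.2) = 13.2677 degrees


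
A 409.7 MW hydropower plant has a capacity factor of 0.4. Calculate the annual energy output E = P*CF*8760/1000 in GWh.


E = 409.7 * 0.4 * 8760 / 1000 = 1435.5888 GWh


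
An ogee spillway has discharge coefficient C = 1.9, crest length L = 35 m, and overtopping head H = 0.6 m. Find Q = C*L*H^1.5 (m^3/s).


Q = 1.9 * 35 * 0.6^1.5 = 30.9064 m^3/s


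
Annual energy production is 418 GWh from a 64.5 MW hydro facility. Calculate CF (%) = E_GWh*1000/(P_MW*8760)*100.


CF = 418 * 1000 / (64.5 * 8760) * 100 = 73.9797 %
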